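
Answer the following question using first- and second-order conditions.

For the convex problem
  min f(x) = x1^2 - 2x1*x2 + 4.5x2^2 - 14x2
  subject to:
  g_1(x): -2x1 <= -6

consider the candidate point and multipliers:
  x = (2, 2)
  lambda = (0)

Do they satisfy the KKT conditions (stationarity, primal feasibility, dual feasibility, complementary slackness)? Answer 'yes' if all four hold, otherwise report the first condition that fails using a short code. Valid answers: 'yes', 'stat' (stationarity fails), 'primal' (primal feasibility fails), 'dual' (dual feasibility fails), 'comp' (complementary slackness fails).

Gradient of f: grad f(x) = Q x + c = (0, 0)
Constraint values g_i(x) = a_i^T x - b_i:
  g_1((2, 2)) = 2
Stationarity residual: grad f(x) + sum_i lambda_i a_i = (0, 0)
  -> stationarity OK
Primal feasibility (all g_i <= 0): FAILS
Dual feasibility (all lambda_i >= 0): OK
Complementary slackness (lambda_i * g_i(x) = 0 for all i): OK

Verdict: the first failing condition is primal_feasibility -> primal.

primal


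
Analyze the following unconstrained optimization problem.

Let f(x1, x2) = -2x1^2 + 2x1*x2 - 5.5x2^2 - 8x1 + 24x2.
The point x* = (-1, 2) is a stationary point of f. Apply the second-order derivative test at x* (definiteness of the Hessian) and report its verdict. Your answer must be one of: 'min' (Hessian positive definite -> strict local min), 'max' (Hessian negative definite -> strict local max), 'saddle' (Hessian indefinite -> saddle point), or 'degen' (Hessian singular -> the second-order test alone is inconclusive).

Compute the Hessian H = grad^2 f:
  H = [[-4, 2], [2, -11]]
Verify stationarity: grad f(x*) = H x* + g = (0, 0).
Eigenvalues of H: -11.5311, -3.4689.
Both eigenvalues < 0, so H is negative definite -> x* is a strict local max.

max


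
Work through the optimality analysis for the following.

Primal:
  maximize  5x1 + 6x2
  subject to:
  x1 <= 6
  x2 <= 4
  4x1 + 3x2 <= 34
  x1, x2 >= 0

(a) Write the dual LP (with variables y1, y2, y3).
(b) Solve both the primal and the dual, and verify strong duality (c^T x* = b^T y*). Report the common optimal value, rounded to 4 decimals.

The standard primal-dual pair for 'max c^T x s.t. A x <= b, x >= 0' is:
  Dual:  min b^T y  s.t.  A^T y >= c,  y >= 0.

So the dual LP is:
  minimize  6y1 + 4y2 + 34y3
  subject to:
    y1 + 4y3 >= 5
    y2 + 3y3 >= 6
    y1, y2, y3 >= 0

Solving the primal: x* = (5.5, 4).
  primal value c^T x* = 51.5.
Solving the dual: y* = (0, 2.25, 1.25).
  dual value b^T y* = 51.5.
Strong duality: c^T x* = b^T y*. Confirmed.

51.5


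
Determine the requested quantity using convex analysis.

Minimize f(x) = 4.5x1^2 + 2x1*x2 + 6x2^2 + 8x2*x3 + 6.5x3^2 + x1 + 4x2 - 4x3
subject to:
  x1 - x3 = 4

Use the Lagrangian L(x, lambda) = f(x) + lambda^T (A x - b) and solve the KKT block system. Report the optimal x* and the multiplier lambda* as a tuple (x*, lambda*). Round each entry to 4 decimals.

Form the Lagrangian:
  L(x, lambda) = (1/2) x^T Q x + c^T x + lambda^T (A x - b)
Stationarity (grad_x L = 0): Q x + c + A^T lambda = 0.
Primal feasibility: A x = b.

This gives the KKT block system:
  [ Q   A^T ] [ x     ]   [-c ]
  [ A    0  ] [ lambda ] = [ b ]

Solving the linear system:
  x*      = (2.3171, 0.4024, -1.6829)
  lambda* = (-22.6585)
  f(x*)   = 50.6463

x* = (2.3171, 0.4024, -1.6829), lambda* = (-22.6585)


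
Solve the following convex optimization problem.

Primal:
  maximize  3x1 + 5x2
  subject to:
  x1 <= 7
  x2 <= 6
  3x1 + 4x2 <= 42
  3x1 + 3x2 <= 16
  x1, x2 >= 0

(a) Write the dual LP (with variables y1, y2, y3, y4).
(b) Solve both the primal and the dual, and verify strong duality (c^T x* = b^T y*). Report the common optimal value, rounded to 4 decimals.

The standard primal-dual pair for 'max c^T x s.t. A x <= b, x >= 0' is:
  Dual:  min b^T y  s.t.  A^T y >= c,  y >= 0.

So the dual LP is:
  minimize  7y1 + 6y2 + 42y3 + 16y4
  subject to:
    y1 + 3y3 + 3y4 >= 3
    y2 + 4y3 + 3y4 >= 5
    y1, y2, y3, y4 >= 0

Solving the primal: x* = (0, 5.3333).
  primal value c^T x* = 26.6667.
Solving the dual: y* = (0, 0, 0, 1.6667).
  dual value b^T y* = 26.6667.
Strong duality: c^T x* = b^T y*. Confirmed.

26.6667


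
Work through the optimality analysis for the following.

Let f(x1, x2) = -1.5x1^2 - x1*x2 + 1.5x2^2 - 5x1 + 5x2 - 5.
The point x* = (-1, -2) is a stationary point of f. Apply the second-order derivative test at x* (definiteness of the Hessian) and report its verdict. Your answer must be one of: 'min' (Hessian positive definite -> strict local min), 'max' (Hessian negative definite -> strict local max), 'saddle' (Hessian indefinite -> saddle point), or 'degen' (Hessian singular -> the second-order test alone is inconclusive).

Compute the Hessian H = grad^2 f:
  H = [[-3, -1], [-1, 3]]
Verify stationarity: grad f(x*) = H x* + g = (0, 0).
Eigenvalues of H: -3.1623, 3.1623.
Eigenvalues have mixed signs, so H is indefinite -> x* is a saddle point.

saddle


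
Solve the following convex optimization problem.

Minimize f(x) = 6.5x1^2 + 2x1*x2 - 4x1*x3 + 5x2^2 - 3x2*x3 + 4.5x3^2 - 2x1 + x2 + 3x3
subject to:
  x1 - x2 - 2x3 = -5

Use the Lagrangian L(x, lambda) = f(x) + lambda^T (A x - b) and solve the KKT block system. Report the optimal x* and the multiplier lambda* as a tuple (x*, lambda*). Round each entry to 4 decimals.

Form the Lagrangian:
  L(x, lambda) = (1/2) x^T Q x + c^T x + lambda^T (A x - b)
Stationarity (grad_x L = 0): Q x + c + A^T lambda = 0.
Primal feasibility: A x = b.

This gives the KKT block system:
  [ Q   A^T ] [ x     ]   [-c ]
  [ A    0  ] [ lambda ] = [ b ]

Solving the linear system:
  x*      = (-0.0948, 1.2638, 1.8207)
  lambda* = (7.9869)
  f(x*)   = 23.4249

x* = (-0.0948, 1.2638, 1.8207), lambda* = (7.9869)


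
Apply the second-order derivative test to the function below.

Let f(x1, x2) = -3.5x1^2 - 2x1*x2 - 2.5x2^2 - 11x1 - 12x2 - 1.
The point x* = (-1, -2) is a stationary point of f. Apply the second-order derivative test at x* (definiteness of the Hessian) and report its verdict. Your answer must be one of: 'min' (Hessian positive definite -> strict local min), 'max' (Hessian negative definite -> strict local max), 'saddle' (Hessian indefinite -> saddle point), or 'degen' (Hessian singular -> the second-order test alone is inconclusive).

Compute the Hessian H = grad^2 f:
  H = [[-7, -2], [-2, -5]]
Verify stationarity: grad f(x*) = H x* + g = (0, 0).
Eigenvalues of H: -8.2361, -3.7639.
Both eigenvalues < 0, so H is negative definite -> x* is a strict local max.

max


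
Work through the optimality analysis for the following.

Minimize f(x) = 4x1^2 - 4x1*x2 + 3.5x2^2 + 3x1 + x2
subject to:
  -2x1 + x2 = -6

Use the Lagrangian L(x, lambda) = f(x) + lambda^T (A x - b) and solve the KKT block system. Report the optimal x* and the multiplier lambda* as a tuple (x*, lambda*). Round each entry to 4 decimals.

Form the Lagrangian:
  L(x, lambda) = (1/2) x^T Q x + c^T x + lambda^T (A x - b)
Stationarity (grad_x L = 0): Q x + c + A^T lambda = 0.
Primal feasibility: A x = b.

This gives the KKT block system:
  [ Q   A^T ] [ x     ]   [-c ]
  [ A    0  ] [ lambda ] = [ b ]

Solving the linear system:
  x*      = (2.75, -0.5)
  lambda* = (13.5)
  f(x*)   = 44.375

x* = (2.75, -0.5), lambda* = (13.5)


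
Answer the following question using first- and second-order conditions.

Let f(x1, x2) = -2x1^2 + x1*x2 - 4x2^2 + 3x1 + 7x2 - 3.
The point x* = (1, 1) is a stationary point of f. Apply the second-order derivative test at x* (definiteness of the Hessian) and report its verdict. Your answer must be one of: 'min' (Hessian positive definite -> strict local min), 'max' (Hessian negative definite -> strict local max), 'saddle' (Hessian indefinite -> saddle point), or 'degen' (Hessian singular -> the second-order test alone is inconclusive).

Compute the Hessian H = grad^2 f:
  H = [[-4, 1], [1, -8]]
Verify stationarity: grad f(x*) = H x* + g = (0, 0).
Eigenvalues of H: -8.2361, -3.7639.
Both eigenvalues < 0, so H is negative definite -> x* is a strict local max.

max


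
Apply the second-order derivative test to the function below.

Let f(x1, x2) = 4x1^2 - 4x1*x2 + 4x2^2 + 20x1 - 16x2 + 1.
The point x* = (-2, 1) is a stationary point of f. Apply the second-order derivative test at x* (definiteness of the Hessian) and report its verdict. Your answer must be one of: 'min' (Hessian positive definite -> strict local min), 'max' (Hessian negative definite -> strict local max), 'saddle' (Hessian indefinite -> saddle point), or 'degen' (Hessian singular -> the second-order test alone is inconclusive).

Compute the Hessian H = grad^2 f:
  H = [[8, -4], [-4, 8]]
Verify stationarity: grad f(x*) = H x* + g = (0, 0).
Eigenvalues of H: 4, 12.
Both eigenvalues > 0, so H is positive definite -> x* is a strict local min.

min


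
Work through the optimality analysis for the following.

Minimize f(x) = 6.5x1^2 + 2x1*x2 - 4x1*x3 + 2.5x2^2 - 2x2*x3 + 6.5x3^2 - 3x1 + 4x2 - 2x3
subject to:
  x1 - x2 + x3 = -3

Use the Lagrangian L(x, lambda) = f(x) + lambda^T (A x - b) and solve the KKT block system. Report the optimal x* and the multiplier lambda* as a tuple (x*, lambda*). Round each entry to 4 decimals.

Form the Lagrangian:
  L(x, lambda) = (1/2) x^T Q x + c^T x + lambda^T (A x - b)
Stationarity (grad_x L = 0): Q x + c + A^T lambda = 0.
Primal feasibility: A x = b.

This gives the KKT block system:
  [ Q   A^T ] [ x     ]   [-c ]
  [ A    0  ] [ lambda ] = [ b ]

Solving the linear system:
  x*      = (-0.9674, 1.316, -0.7166)
  lambda* = (10.0782)
  f(x*)   = 19.9169

x* = (-0.9674, 1.316, -0.7166), lambda* = (10.0782)


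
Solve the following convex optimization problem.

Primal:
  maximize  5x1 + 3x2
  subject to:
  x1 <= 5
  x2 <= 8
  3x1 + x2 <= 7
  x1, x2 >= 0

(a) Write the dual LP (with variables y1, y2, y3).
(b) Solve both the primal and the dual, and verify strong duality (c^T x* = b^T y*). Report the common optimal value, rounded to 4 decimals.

The standard primal-dual pair for 'max c^T x s.t. A x <= b, x >= 0' is:
  Dual:  min b^T y  s.t.  A^T y >= c,  y >= 0.

So the dual LP is:
  minimize  5y1 + 8y2 + 7y3
  subject to:
    y1 + 3y3 >= 5
    y2 + y3 >= 3
    y1, y2, y3 >= 0

Solving the primal: x* = (0, 7).
  primal value c^T x* = 21.
Solving the dual: y* = (0, 0, 3).
  dual value b^T y* = 21.
Strong duality: c^T x* = b^T y*. Confirmed.

21


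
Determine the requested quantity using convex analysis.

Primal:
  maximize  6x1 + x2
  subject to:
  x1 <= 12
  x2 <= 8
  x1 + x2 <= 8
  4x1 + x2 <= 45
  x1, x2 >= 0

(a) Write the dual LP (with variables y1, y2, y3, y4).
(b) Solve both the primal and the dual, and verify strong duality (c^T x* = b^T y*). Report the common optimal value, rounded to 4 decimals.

The standard primal-dual pair for 'max c^T x s.t. A x <= b, x >= 0' is:
  Dual:  min b^T y  s.t.  A^T y >= c,  y >= 0.

So the dual LP is:
  minimize  12y1 + 8y2 + 8y3 + 45y4
  subject to:
    y1 + y3 + 4y4 >= 6
    y2 + y3 + y4 >= 1
    y1, y2, y3, y4 >= 0

Solving the primal: x* = (8, 0).
  primal value c^T x* = 48.
Solving the dual: y* = (0, 0, 6, 0).
  dual value b^T y* = 48.
Strong duality: c^T x* = b^T y*. Confirmed.

48


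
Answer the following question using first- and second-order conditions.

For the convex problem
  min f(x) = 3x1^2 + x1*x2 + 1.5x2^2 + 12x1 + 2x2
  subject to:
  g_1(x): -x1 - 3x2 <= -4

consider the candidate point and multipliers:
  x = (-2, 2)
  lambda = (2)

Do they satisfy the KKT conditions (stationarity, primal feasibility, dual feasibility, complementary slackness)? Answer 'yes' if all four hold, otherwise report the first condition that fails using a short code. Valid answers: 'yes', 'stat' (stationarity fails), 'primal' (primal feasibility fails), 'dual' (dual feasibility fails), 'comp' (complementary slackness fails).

Gradient of f: grad f(x) = Q x + c = (2, 6)
Constraint values g_i(x) = a_i^T x - b_i:
  g_1((-2, 2)) = 0
Stationarity residual: grad f(x) + sum_i lambda_i a_i = (0, 0)
  -> stationarity OK
Primal feasibility (all g_i <= 0): OK
Dual feasibility (all lambda_i >= 0): OK
Complementary slackness (lambda_i * g_i(x) = 0 for all i): OK

Verdict: yes, KKT holds.

yes


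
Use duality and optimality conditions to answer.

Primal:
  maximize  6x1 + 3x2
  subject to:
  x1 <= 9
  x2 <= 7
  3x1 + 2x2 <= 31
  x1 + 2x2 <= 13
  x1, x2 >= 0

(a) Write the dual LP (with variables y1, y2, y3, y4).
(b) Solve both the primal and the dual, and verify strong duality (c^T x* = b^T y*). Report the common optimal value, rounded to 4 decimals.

The standard primal-dual pair for 'max c^T x s.t. A x <= b, x >= 0' is:
  Dual:  min b^T y  s.t.  A^T y >= c,  y >= 0.

So the dual LP is:
  minimize  9y1 + 7y2 + 31y3 + 13y4
  subject to:
    y1 + 3y3 + y4 >= 6
    y2 + 2y3 + 2y4 >= 3
    y1, y2, y3, y4 >= 0

Solving the primal: x* = (9, 2).
  primal value c^T x* = 60.
Solving the dual: y* = (4.5, 0, 0, 1.5).
  dual value b^T y* = 60.
Strong duality: c^T x* = b^T y*. Confirmed.

60


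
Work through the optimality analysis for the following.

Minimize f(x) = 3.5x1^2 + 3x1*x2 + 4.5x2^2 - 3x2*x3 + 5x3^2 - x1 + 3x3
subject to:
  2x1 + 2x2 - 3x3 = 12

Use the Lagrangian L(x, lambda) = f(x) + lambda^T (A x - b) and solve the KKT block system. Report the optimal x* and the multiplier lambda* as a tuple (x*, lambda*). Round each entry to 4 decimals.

Form the Lagrangian:
  L(x, lambda) = (1/2) x^T Q x + c^T x + lambda^T (A x - b)
Stationarity (grad_x L = 0): Q x + c + A^T lambda = 0.
Primal feasibility: A x = b.

This gives the KKT block system:
  [ Q   A^T ] [ x     ]   [-c ]
  [ A    0  ] [ lambda ] = [ b ]

Solving the linear system:
  x*      = (2.211, 0.0666, -2.4816)
  lambda* = (-7.3385)
  f(x*)   = 39.2033

x* = (2.211, 0.0666, -2.4816), lambda* = (-7.3385)


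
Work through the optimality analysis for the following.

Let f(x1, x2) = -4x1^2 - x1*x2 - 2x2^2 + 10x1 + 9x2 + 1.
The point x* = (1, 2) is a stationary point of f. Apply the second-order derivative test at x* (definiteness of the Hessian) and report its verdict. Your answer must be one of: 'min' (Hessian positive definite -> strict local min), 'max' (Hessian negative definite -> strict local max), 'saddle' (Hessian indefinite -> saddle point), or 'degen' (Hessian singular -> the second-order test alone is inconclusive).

Compute the Hessian H = grad^2 f:
  H = [[-8, -1], [-1, -4]]
Verify stationarity: grad f(x*) = H x* + g = (0, 0).
Eigenvalues of H: -8.2361, -3.7639.
Both eigenvalues < 0, so H is negative definite -> x* is a strict local max.

max


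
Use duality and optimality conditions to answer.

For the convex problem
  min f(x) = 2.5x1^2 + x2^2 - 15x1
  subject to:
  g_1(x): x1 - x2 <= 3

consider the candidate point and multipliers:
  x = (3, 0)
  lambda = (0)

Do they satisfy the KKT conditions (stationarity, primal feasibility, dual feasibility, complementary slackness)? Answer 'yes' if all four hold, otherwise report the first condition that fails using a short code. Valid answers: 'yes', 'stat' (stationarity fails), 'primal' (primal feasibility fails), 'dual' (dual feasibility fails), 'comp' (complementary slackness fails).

Gradient of f: grad f(x) = Q x + c = (0, 0)
Constraint values g_i(x) = a_i^T x - b_i:
  g_1((3, 0)) = 0
Stationarity residual: grad f(x) + sum_i lambda_i a_i = (0, 0)
  -> stationarity OK
Primal feasibility (all g_i <= 0): OK
Dual feasibility (all lambda_i >= 0): OK
Complementary slackness (lambda_i * g_i(x) = 0 for all i): OK

Verdict: yes, KKT holds.

yes


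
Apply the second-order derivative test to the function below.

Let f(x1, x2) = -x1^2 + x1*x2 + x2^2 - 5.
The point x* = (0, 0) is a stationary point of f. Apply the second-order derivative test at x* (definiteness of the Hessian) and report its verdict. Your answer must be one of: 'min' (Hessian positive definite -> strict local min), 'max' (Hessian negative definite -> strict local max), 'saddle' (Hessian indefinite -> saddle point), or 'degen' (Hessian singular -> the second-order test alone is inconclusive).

Compute the Hessian H = grad^2 f:
  H = [[-2, 1], [1, 2]]
Verify stationarity: grad f(x*) = H x* + g = (0, 0).
Eigenvalues of H: -2.2361, 2.2361.
Eigenvalues have mixed signs, so H is indefinite -> x* is a saddle point.

saddle


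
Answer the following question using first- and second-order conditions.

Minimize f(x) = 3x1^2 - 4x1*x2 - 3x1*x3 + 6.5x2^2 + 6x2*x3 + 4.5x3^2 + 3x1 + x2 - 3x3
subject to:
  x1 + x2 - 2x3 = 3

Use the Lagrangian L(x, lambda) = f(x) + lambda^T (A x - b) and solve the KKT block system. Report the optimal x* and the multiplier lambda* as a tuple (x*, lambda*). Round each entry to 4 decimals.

Form the Lagrangian:
  L(x, lambda) = (1/2) x^T Q x + c^T x + lambda^T (A x - b)
Stationarity (grad_x L = 0): Q x + c + A^T lambda = 0.
Primal feasibility: A x = b.

This gives the KKT block system:
  [ Q   A^T ] [ x     ]   [-c ]
  [ A    0  ] [ lambda ] = [ b ]

Solving the linear system:
  x*      = (0.1794, 0.7668, -1.0269)
  lambda* = (-4.0897)
  f(x*)   = 8.3274

x* = (0.1794, 0.7668, -1.0269), lambda* = (-4.0897)


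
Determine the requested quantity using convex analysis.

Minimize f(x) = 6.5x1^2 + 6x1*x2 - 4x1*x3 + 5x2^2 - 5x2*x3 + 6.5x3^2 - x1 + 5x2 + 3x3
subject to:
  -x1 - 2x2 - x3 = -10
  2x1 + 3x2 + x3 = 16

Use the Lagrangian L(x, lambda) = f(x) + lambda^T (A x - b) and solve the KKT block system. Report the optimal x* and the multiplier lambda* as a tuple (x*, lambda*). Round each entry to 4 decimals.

Form the Lagrangian:
  L(x, lambda) = (1/2) x^T Q x + c^T x + lambda^T (A x - b)
Stationarity (grad_x L = 0): Q x + c + A^T lambda = 0.
Primal feasibility: A x = b.

This gives the KKT block system:
  [ Q   A^T ] [ x     ]   [-c ]
  [ A    0  ] [ lambda ] = [ b ]

Solving the linear system:
  x*      = (3.2692, 2.7308, 1.2692)
  lambda* = (-67.2692, -60.0385)
  f(x*)   = 151.0577

x* = (3.2692, 2.7308, 1.2692), lambda* = (-67.2692, -60.0385)


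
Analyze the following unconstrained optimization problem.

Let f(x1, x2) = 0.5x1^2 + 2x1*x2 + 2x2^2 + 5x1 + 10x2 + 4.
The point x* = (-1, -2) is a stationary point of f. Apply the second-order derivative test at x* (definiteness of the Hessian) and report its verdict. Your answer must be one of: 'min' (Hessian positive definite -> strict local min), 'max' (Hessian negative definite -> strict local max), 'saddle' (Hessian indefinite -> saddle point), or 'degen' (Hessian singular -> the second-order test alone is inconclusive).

Compute the Hessian H = grad^2 f:
  H = [[1, 2], [2, 4]]
Verify stationarity: grad f(x*) = H x* + g = (0, 0).
Eigenvalues of H: 0, 5.
H has a zero eigenvalue (singular; positive semidefinite but not definite), so H is neither positive definite, negative definite, nor indefinite. The second-order test alone is inconclusive -> degen.
(Indeed, f is constant along the null direction of H through x*, so x* is not a strict local extremum.)

degen


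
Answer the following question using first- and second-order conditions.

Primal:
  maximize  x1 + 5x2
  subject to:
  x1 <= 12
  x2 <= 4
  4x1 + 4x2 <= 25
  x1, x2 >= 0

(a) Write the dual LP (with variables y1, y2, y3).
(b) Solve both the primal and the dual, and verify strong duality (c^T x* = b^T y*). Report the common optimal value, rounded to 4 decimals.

The standard primal-dual pair for 'max c^T x s.t. A x <= b, x >= 0' is:
  Dual:  min b^T y  s.t.  A^T y >= c,  y >= 0.

So the dual LP is:
  minimize  12y1 + 4y2 + 25y3
  subject to:
    y1 + 4y3 >= 1
    y2 + 4y3 >= 5
    y1, y2, y3 >= 0

Solving the primal: x* = (2.25, 4).
  primal value c^T x* = 22.25.
Solving the dual: y* = (0, 4, 0.25).
  dual value b^T y* = 22.25.
Strong duality: c^T x* = b^T y*. Confirmed.

22.25


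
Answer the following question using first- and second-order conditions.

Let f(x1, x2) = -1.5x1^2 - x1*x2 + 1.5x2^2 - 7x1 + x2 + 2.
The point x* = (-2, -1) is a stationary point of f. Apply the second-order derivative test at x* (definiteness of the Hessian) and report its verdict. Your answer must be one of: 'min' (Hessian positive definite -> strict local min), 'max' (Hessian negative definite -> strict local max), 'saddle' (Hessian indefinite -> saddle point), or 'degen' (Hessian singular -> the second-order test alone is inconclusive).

Compute the Hessian H = grad^2 f:
  H = [[-3, -1], [-1, 3]]
Verify stationarity: grad f(x*) = H x* + g = (0, 0).
Eigenvalues of H: -3.1623, 3.1623.
Eigenvalues have mixed signs, so H is indefinite -> x* is a saddle point.

saddle


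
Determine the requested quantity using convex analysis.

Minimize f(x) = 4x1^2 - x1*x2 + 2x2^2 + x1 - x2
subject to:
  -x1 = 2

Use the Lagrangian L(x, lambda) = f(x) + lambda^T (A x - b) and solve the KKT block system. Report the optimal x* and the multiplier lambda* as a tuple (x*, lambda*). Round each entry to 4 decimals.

Form the Lagrangian:
  L(x, lambda) = (1/2) x^T Q x + c^T x + lambda^T (A x - b)
Stationarity (grad_x L = 0): Q x + c + A^T lambda = 0.
Primal feasibility: A x = b.

This gives the KKT block system:
  [ Q   A^T ] [ x     ]   [-c ]
  [ A    0  ] [ lambda ] = [ b ]

Solving the linear system:
  x*      = (-2, -0.25)
  lambda* = (-14.75)
  f(x*)   = 13.875

x* = (-2, -0.25), lambda* = (-14.75)


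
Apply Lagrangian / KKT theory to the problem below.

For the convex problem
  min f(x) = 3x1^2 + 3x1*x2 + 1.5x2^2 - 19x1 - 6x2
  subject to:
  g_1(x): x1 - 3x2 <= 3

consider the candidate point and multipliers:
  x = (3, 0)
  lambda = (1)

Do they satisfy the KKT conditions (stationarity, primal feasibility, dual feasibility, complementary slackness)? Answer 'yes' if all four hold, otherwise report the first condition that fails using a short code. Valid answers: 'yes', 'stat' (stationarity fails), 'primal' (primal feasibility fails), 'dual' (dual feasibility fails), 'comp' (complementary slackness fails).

Gradient of f: grad f(x) = Q x + c = (-1, 3)
Constraint values g_i(x) = a_i^T x - b_i:
  g_1((3, 0)) = 0
Stationarity residual: grad f(x) + sum_i lambda_i a_i = (0, 0)
  -> stationarity OK
Primal feasibility (all g_i <= 0): OK
Dual feasibility (all lambda_i >= 0): OK
Complementary slackness (lambda_i * g_i(x) = 0 for all i): OK

Verdict: yes, KKT holds.

yes


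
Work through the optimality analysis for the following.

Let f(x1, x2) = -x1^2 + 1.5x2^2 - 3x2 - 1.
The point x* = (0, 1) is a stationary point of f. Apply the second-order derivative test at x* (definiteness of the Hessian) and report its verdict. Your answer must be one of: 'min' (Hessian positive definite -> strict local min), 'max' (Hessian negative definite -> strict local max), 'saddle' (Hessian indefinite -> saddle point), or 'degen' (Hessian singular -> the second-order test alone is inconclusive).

Compute the Hessian H = grad^2 f:
  H = [[-2, 0], [0, 3]]
Verify stationarity: grad f(x*) = H x* + g = (0, 0).
Eigenvalues of H: -2, 3.
Eigenvalues have mixed signs, so H is indefinite -> x* is a saddle point.

saddle


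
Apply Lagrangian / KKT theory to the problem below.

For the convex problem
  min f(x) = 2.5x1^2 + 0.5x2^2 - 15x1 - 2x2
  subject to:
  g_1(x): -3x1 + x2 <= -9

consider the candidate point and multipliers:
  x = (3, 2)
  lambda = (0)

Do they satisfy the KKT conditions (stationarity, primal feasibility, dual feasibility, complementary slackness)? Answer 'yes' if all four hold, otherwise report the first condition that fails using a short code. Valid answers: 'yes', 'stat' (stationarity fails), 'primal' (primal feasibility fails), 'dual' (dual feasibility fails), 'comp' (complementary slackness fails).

Gradient of f: grad f(x) = Q x + c = (0, 0)
Constraint values g_i(x) = a_i^T x - b_i:
  g_1((3, 2)) = 2
Stationarity residual: grad f(x) + sum_i lambda_i a_i = (0, 0)
  -> stationarity OK
Primal feasibility (all g_i <= 0): FAILS
Dual feasibility (all lambda_i >= 0): OK
Complementary slackness (lambda_i * g_i(x) = 0 for all i): OK

Verdict: the first failing condition is primal_feasibility -> primal.

primal


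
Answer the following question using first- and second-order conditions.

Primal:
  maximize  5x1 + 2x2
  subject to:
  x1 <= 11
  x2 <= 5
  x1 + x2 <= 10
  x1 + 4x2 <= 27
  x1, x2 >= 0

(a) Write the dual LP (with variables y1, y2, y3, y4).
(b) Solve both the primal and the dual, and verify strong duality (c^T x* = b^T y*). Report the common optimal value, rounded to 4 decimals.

The standard primal-dual pair for 'max c^T x s.t. A x <= b, x >= 0' is:
  Dual:  min b^T y  s.t.  A^T y >= c,  y >= 0.

So the dual LP is:
  minimize  11y1 + 5y2 + 10y3 + 27y4
  subject to:
    y1 + y3 + y4 >= 5
    y2 + y3 + 4y4 >= 2
    y1, y2, y3, y4 >= 0

Solving the primal: x* = (10, 0).
  primal value c^T x* = 50.
Solving the dual: y* = (0, 0, 5, 0).
  dual value b^T y* = 50.
Strong duality: c^T x* = b^T y*. Confirmed.

50


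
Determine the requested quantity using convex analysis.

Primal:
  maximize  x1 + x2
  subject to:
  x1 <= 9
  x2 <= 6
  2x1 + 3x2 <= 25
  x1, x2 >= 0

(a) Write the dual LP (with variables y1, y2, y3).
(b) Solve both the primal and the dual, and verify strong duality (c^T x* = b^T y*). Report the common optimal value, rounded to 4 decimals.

The standard primal-dual pair for 'max c^T x s.t. A x <= b, x >= 0' is:
  Dual:  min b^T y  s.t.  A^T y >= c,  y >= 0.

So the dual LP is:
  minimize  9y1 + 6y2 + 25y3
  subject to:
    y1 + 2y3 >= 1
    y2 + 3y3 >= 1
    y1, y2, y3 >= 0

Solving the primal: x* = (9, 2.3333).
  primal value c^T x* = 11.3333.
Solving the dual: y* = (0.3333, 0, 0.3333).
  dual value b^T y* = 11.3333.
Strong duality: c^T x* = b^T y*. Confirmed.

11.3333


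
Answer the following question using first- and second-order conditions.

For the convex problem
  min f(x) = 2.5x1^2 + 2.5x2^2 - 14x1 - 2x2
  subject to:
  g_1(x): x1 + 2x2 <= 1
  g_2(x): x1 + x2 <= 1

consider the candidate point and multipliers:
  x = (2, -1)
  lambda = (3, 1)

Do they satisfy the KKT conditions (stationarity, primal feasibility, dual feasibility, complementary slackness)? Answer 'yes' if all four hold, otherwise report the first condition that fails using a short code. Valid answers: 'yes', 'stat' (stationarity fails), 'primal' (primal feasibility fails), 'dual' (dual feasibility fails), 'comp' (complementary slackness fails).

Gradient of f: grad f(x) = Q x + c = (-4, -7)
Constraint values g_i(x) = a_i^T x - b_i:
  g_1((2, -1)) = -1
  g_2((2, -1)) = 0
Stationarity residual: grad f(x) + sum_i lambda_i a_i = (0, 0)
  -> stationarity OK
Primal feasibility (all g_i <= 0): OK
Dual feasibility (all lambda_i >= 0): OK
Complementary slackness (lambda_i * g_i(x) = 0 for all i): FAILS

Verdict: the first failing condition is complementary_slackness -> comp.

comp


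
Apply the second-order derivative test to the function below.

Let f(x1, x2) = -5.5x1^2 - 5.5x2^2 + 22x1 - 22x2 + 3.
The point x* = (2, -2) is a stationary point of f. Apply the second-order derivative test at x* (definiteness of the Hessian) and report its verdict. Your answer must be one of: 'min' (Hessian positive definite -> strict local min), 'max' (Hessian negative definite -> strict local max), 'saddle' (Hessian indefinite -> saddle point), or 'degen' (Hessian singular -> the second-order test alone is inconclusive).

Compute the Hessian H = grad^2 f:
  H = [[-11, 0], [0, -11]]
Verify stationarity: grad f(x*) = H x* + g = (0, 0).
Eigenvalues of H: -11, -11.
Both eigenvalues < 0, so H is negative definite -> x* is a strict local max.

max


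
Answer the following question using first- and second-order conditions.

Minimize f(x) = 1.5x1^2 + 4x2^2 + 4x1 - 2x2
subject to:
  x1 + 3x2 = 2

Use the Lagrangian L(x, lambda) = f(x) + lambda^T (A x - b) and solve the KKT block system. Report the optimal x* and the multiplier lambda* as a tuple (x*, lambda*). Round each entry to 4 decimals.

Form the Lagrangian:
  L(x, lambda) = (1/2) x^T Q x + c^T x + lambda^T (A x - b)
Stationarity (grad_x L = 0): Q x + c + A^T lambda = 0.
Primal feasibility: A x = b.

This gives the KKT block system:
  [ Q   A^T ] [ x     ]   [-c ]
  [ A    0  ] [ lambda ] = [ b ]

Solving the linear system:
  x*      = (-0.7429, 0.9143)
  lambda* = (-1.7714)
  f(x*)   = -0.6286

x* = (-0.7429, 0.9143), lambda* = (-1.7714)


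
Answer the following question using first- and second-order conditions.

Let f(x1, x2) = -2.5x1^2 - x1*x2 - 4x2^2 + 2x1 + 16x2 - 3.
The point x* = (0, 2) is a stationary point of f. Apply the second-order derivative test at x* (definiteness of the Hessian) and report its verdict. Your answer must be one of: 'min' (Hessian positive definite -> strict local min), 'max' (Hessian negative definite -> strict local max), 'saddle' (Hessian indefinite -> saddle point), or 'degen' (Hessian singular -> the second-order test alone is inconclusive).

Compute the Hessian H = grad^2 f:
  H = [[-5, -1], [-1, -8]]
Verify stationarity: grad f(x*) = H x* + g = (0, 0).
Eigenvalues of H: -8.3028, -4.6972.
Both eigenvalues < 0, so H is negative definite -> x* is a strict local max.

max


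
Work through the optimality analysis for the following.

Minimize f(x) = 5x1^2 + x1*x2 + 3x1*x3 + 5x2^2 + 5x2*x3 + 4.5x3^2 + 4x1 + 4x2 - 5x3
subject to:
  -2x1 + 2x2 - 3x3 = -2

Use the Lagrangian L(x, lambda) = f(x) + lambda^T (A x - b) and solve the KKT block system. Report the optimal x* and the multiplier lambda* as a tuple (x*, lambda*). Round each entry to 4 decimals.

Form the Lagrangian:
  L(x, lambda) = (1/2) x^T Q x + c^T x + lambda^T (A x - b)
Stationarity (grad_x L = 0): Q x + c + A^T lambda = 0.
Primal feasibility: A x = b.

This gives the KKT block system:
  [ Q   A^T ] [ x     ]   [-c ]
  [ A    0  ] [ lambda ] = [ b ]

Solving the linear system:
  x*      = (-0.7711, -0.5488, 0.8149)
  lambda* = (-0.9077)
  f(x*)   = -5.5849

x* = (-0.7711, -0.5488, 0.8149), lambda* = (-0.9077)


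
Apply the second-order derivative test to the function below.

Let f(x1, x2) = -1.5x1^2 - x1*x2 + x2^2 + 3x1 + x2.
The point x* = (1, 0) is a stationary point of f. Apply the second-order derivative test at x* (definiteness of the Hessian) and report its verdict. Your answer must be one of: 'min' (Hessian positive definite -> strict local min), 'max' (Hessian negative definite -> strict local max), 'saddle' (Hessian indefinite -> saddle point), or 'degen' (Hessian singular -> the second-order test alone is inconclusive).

Compute the Hessian H = grad^2 f:
  H = [[-3, -1], [-1, 2]]
Verify stationarity: grad f(x*) = H x* + g = (0, 0).
Eigenvalues of H: -3.1926, 2.1926.
Eigenvalues have mixed signs, so H is indefinite -> x* is a saddle point.

saddle


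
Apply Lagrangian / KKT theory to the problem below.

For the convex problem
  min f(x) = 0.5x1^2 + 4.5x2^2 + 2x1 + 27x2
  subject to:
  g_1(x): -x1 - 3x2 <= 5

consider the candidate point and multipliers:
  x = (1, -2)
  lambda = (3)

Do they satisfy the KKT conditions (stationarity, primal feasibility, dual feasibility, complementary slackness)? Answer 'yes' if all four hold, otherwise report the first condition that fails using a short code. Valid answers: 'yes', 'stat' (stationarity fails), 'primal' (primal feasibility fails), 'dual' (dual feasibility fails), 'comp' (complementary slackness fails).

Gradient of f: grad f(x) = Q x + c = (3, 9)
Constraint values g_i(x) = a_i^T x - b_i:
  g_1((1, -2)) = 0
Stationarity residual: grad f(x) + sum_i lambda_i a_i = (0, 0)
  -> stationarity OK
Primal feasibility (all g_i <= 0): OK
Dual feasibility (all lambda_i >= 0): OK
Complementary slackness (lambda_i * g_i(x) = 0 for all i): OK

Verdict: yes, KKT holds.

yes


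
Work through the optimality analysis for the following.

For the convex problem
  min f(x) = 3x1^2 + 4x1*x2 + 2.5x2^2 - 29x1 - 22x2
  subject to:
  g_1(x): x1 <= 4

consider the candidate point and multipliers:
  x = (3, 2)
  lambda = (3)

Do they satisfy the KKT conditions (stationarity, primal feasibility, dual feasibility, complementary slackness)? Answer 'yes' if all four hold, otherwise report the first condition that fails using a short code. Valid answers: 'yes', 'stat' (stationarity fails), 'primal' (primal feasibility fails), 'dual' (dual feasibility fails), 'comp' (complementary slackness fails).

Gradient of f: grad f(x) = Q x + c = (-3, 0)
Constraint values g_i(x) = a_i^T x - b_i:
  g_1((3, 2)) = -1
Stationarity residual: grad f(x) + sum_i lambda_i a_i = (0, 0)
  -> stationarity OK
Primal feasibility (all g_i <= 0): OK
Dual feasibility (all lambda_i >= 0): OK
Complementary slackness (lambda_i * g_i(x) = 0 for all i): FAILS

Verdict: the first failing condition is complementary_slackness -> comp.

comp


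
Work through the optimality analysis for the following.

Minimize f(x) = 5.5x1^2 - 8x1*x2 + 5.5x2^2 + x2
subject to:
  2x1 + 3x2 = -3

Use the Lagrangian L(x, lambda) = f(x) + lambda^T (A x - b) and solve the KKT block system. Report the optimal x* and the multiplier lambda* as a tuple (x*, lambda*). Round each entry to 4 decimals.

Form the Lagrangian:
  L(x, lambda) = (1/2) x^T Q x + c^T x + lambda^T (A x - b)
Stationarity (grad_x L = 0): Q x + c + A^T lambda = 0.
Primal feasibility: A x = b.

This gives the KKT block system:
  [ Q   A^T ] [ x     ]   [-c ]
  [ A    0  ] [ lambda ] = [ b ]

Solving the linear system:
  x*      = (-0.5523, -0.6318)
  lambda* = (0.5105)
  f(x*)   = 0.4498

x* = (-0.5523, -0.6318), lambda* = (0.5105)


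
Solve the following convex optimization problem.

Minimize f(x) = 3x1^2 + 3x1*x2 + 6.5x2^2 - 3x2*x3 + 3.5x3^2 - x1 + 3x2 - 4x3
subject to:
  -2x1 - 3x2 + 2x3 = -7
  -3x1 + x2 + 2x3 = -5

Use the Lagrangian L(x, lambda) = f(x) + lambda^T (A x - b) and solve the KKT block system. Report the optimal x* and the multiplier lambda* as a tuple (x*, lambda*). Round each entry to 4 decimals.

Form the Lagrangian:
  L(x, lambda) = (1/2) x^T Q x + c^T x + lambda^T (A x - b)
Stationarity (grad_x L = 0): Q x + c + A^T lambda = 0.
Primal feasibility: A x = b.

This gives the KKT block system:
  [ Q   A^T ] [ x     ]   [-c ]
  [ A    0  ] [ lambda ] = [ b ]

Solving the linear system:
  x*      = (1.4932, 0.8733, -0.6969)
  lambda* = (6.668, -0.919)
  f(x*)   = 22.9976

x* = (1.4932, 0.8733, -0.6969), lambda* = (6.668, -0.919)


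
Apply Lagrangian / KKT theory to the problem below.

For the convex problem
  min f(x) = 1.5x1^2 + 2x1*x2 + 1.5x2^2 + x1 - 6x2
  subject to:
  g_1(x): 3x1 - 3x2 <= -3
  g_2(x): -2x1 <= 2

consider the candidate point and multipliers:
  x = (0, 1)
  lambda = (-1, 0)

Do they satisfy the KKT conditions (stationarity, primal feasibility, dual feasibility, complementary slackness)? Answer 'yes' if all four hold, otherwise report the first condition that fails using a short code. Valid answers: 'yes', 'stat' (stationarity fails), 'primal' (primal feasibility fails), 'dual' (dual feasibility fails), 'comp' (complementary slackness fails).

Gradient of f: grad f(x) = Q x + c = (3, -3)
Constraint values g_i(x) = a_i^T x - b_i:
  g_1((0, 1)) = 0
  g_2((0, 1)) = -2
Stationarity residual: grad f(x) + sum_i lambda_i a_i = (0, 0)
  -> stationarity OK
Primal feasibility (all g_i <= 0): OK
Dual feasibility (all lambda_i >= 0): FAILS
Complementary slackness (lambda_i * g_i(x) = 0 for all i): OK

Verdict: the first failing condition is dual_feasibility -> dual.

dual


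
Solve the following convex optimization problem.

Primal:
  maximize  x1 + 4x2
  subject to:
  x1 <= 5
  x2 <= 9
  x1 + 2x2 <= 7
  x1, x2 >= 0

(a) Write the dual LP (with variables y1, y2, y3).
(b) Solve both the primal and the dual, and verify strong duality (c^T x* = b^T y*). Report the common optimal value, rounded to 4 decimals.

The standard primal-dual pair for 'max c^T x s.t. A x <= b, x >= 0' is:
  Dual:  min b^T y  s.t.  A^T y >= c,  y >= 0.

So the dual LP is:
  minimize  5y1 + 9y2 + 7y3
  subject to:
    y1 + y3 >= 1
    y2 + 2y3 >= 4
    y1, y2, y3 >= 0

Solving the primal: x* = (0, 3.5).
  primal value c^T x* = 14.
Solving the dual: y* = (0, 0, 2).
  dual value b^T y* = 14.
Strong duality: c^T x* = b^T y*. Confirmed.

14


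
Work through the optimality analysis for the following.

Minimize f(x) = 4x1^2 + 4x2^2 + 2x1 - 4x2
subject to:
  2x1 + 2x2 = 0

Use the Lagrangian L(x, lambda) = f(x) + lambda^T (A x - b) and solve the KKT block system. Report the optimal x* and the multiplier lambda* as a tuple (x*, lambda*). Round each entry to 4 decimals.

Form the Lagrangian:
  L(x, lambda) = (1/2) x^T Q x + c^T x + lambda^T (A x - b)
Stationarity (grad_x L = 0): Q x + c + A^T lambda = 0.
Primal feasibility: A x = b.

This gives the KKT block system:
  [ Q   A^T ] [ x     ]   [-c ]
  [ A    0  ] [ lambda ] = [ b ]

Solving the linear system:
  x*      = (-0.375, 0.375)
  lambda* = (0.5)
  f(x*)   = -1.125

x* = (-0.375, 0.375), lambda* = (0.5)


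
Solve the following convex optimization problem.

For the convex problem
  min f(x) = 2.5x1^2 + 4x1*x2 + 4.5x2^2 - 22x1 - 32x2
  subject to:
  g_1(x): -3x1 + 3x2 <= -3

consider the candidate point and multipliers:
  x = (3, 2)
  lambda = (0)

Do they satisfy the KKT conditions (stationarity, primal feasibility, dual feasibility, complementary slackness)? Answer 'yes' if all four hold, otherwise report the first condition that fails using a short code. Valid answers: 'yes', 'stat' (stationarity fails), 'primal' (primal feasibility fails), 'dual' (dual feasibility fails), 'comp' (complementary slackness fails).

Gradient of f: grad f(x) = Q x + c = (1, -2)
Constraint values g_i(x) = a_i^T x - b_i:
  g_1((3, 2)) = 0
Stationarity residual: grad f(x) + sum_i lambda_i a_i = (1, -2)
  -> stationarity FAILS
Primal feasibility (all g_i <= 0): OK
Dual feasibility (all lambda_i >= 0): OK
Complementary slackness (lambda_i * g_i(x) = 0 for all i): OK

Verdict: the first failing condition is stationarity -> stat.

stat


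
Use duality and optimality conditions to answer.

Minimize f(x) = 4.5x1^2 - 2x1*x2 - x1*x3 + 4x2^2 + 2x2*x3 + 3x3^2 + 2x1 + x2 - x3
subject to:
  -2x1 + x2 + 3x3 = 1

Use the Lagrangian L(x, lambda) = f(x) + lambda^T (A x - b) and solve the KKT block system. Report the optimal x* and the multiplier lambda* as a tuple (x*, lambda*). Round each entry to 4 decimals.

Form the Lagrangian:
  L(x, lambda) = (1/2) x^T Q x + c^T x + lambda^T (A x - b)
Stationarity (grad_x L = 0): Q x + c + A^T lambda = 0.
Primal feasibility: A x = b.

This gives the KKT block system:
  [ Q   A^T ] [ x     ]   [-c ]
  [ A    0  ] [ lambda ] = [ b ]

Solving the linear system:
  x*      = (-0.2648, -0.242, 0.2374)
  lambda* = (-0.0685)
  f(x*)   = -0.4703

x* = (-0.2648, -0.242, 0.2374), lambda* = (-0.0685)


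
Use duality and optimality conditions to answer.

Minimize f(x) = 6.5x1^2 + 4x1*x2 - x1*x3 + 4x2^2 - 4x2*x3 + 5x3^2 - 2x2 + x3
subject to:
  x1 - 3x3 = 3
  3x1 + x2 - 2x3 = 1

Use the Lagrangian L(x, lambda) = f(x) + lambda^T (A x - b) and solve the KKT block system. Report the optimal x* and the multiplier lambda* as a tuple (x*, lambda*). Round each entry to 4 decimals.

Form the Lagrangian:
  L(x, lambda) = (1/2) x^T Q x + c^T x + lambda^T (A x - b)
Stationarity (grad_x L = 0): Q x + c + A^T lambda = 0.
Primal feasibility: A x = b.

This gives the KKT block system:
  [ Q   A^T ] [ x     ]   [-c ]
  [ A    0  ] [ lambda ] = [ b ]

Solving the linear system:
  x*      = (-0.2095, -0.5112, -1.0698)
  lambda* = (-4.2469, 2.6484)
  f(x*)   = 5.0224

x* = (-0.2095, -0.5112, -1.0698), lambda* = (-4.2469, 2.6484)


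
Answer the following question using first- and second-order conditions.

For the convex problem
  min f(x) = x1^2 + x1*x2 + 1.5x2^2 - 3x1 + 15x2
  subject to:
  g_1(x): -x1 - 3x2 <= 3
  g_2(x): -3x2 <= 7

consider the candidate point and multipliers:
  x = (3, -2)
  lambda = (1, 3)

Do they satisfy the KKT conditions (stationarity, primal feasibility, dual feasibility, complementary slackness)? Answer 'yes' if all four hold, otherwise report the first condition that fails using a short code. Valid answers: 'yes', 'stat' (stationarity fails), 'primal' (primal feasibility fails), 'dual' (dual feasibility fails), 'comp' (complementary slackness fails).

Gradient of f: grad f(x) = Q x + c = (1, 12)
Constraint values g_i(x) = a_i^T x - b_i:
  g_1((3, -2)) = 0
  g_2((3, -2)) = -1
Stationarity residual: grad f(x) + sum_i lambda_i a_i = (0, 0)
  -> stationarity OK
Primal feasibility (all g_i <= 0): OK
Dual feasibility (all lambda_i >= 0): OK
Complementary slackness (lambda_i * g_i(x) = 0 for all i): FAILS

Verdict: the first failing condition is complementary_slackness -> comp.

comp
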